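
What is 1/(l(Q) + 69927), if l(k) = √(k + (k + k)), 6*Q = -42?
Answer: 23309/1629928450 - I*√21/4889785350 ≈ 1.4301e-5 - 9.3717e-10*I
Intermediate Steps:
Q = -7 (Q = (⅙)*(-42) = -7)
l(k) = √3*√k (l(k) = √(k + 2*k) = √(3*k) = √3*√k)
1/(l(Q) + 69927) = 1/(√3*√(-7) + 69927) = 1/(√3*(I*√7) + 69927) = 1/(I*√21 + 69927) = 1/(69927 + I*√21)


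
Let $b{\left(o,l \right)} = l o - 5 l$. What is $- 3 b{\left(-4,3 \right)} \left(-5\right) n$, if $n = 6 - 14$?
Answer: $3240$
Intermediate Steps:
$b{\left(o,l \right)} = - 5 l + l o$
$n = -8$
$- 3 b{\left(-4,3 \right)} \left(-5\right) n = - 3 \cdot 3 \left(-5 - 4\right) \left(-5\right) \left(-8\right) = - 3 \cdot 3 \left(-9\right) \left(-5\right) \left(-8\right) = \left(-3\right) \left(-27\right) \left(-5\right) \left(-8\right) = 81 \left(-5\right) \left(-8\right) = \left(-405\right) \left(-8\right) = 3240$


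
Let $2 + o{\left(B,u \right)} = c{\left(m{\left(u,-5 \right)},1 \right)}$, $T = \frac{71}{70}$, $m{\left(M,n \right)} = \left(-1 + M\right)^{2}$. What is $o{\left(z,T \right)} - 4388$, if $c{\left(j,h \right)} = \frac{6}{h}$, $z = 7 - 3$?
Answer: $-4384$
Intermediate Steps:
$z = 4$ ($z = 7 - 3 = 4$)
$T = \frac{71}{70}$ ($T = 71 \cdot \frac{1}{70} = \frac{71}{70} \approx 1.0143$)
$o{\left(B,u \right)} = 4$ ($o{\left(B,u \right)} = -2 + \frac{6}{1} = -2 + 6 \cdot 1 = -2 + 6 = 4$)
$o{\left(z,T \right)} - 4388 = 4 - 4388 = -4384$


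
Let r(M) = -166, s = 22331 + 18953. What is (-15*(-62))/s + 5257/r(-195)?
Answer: -27109451/856643 ≈ -31.646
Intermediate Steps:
s = 41284
(-15*(-62))/s + 5257/r(-195) = -15*(-62)/41284 + 5257/(-166) = 930*(1/41284) + 5257*(-1/166) = 465/20642 - 5257/166 = -27109451/856643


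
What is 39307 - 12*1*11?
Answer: 39175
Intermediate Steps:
39307 - 12*1*11 = 39307 - 12*11 = 39307 - 1*132 = 39307 - 132 = 39175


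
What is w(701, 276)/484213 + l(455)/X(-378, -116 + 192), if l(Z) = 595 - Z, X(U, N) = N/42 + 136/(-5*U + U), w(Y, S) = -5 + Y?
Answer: 441811236/5994223 ≈ 73.706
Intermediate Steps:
X(U, N) = -34/U + N/42 (X(U, N) = N*(1/42) + 136/((-4*U)) = N/42 + 136*(-1/(4*U)) = N/42 - 34/U = -34/U + N/42)
w(701, 276)/484213 + l(455)/X(-378, -116 + 192) = (-5 + 701)/484213 + (595 - 1*455)/(-34/(-378) + (-116 + 192)/42) = 696*(1/484213) + (595 - 455)/(-34*(-1/378) + (1/42)*76) = 24/16697 + 140/(17/189 + 38/21) = 24/16697 + 140/(359/189) = 24/16697 + 140*(189/359) = 24/16697 + 26460/359 = 441811236/5994223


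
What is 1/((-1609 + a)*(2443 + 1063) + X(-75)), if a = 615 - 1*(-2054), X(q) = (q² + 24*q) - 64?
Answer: 1/3720121 ≈ 2.6881e-7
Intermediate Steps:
X(q) = -64 + q² + 24*q
a = 2669 (a = 615 + 2054 = 2669)
1/((-1609 + a)*(2443 + 1063) + X(-75)) = 1/((-1609 + 2669)*(2443 + 1063) + (-64 + (-75)² + 24*(-75))) = 1/(1060*3506 + (-64 + 5625 - 1800)) = 1/(3716360 + 3761) = 1/3720121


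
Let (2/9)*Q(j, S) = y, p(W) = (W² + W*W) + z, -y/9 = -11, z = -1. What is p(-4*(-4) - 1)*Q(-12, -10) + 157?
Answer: 400373/2 ≈ 2.0019e+5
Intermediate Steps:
y = 99 (y = -9*(-11) = 99)
p(W) = -1 + 2*W² (p(W) = (W² + W*W) - 1 = (W² + W²) - 1 = 2*W² - 1 = -1 + 2*W²)
Q(j, S) = 891/2 (Q(j, S) = (9/2)*99 = 891/2)
p(-4*(-4) - 1)*Q(-12, -10) + 157 = (-1 + 2*(-4*(-4) - 1)²)*(891/2) + 157 = (-1 + 2*(16 - 1)²)*(891/2) + 157 = (-1 + 2*15²)*(891/2) + 157 = (-1 + 2*225)*(891/2) + 157 = (-1 + 450)*(891/2) + 157 = 449*(891/2) + 157 = 400059/2 + 157 = 400373/2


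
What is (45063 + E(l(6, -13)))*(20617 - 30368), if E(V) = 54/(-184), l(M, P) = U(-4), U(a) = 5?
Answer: -40425393519/92 ≈ -4.3941e+8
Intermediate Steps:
l(M, P) = 5
E(V) = -27/92 (E(V) = 54*(-1/184) = -27/92)
(45063 + E(l(6, -13)))*(20617 - 30368) = (45063 - 27/92)*(20617 - 30368) = (4145769/92)*(-9751) = -40425393519/92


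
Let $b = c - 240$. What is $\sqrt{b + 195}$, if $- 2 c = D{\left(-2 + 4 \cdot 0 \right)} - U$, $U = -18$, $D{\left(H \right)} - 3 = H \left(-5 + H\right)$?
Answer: $\frac{5 i \sqrt{10}}{2} \approx 7.9057 i$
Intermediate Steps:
$D{\left(H \right)} = 3 + H \left(-5 + H\right)$
$c = - \frac{35}{2}$ ($c = - \frac{\left(3 + \left(-2 + 4 \cdot 0\right)^{2} - 5 \left(-2 + 4 \cdot 0\right)\right) - -18}{2} = - \frac{\left(3 + \left(-2 + 0\right)^{2} - 5 \left(-2 + 0\right)\right) + 18}{2} = - \frac{\left(3 + \left(-2\right)^{2} - -10\right) + 18}{2} = - \frac{\left(3 + 4 + 10\right) + 18}{2} = - \frac{17 + 18}{2} = \left(- \frac{1}{2}\right) 35 = - \frac{35}{2} \approx -17.5$)
$b = - \frac{515}{2}$ ($b = - \frac{35}{2} - 240 = - \frac{515}{2} \approx -257.5$)
$\sqrt{b + 195} = \sqrt{- \frac{515}{2} + 195} = \sqrt{- \frac{125}{2}} = \frac{5 i \sqrt{10}}{2}$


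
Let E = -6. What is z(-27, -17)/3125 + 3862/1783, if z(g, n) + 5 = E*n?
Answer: 12241701/5571875 ≈ 2.1971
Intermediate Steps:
z(g, n) = -5 - 6*n
z(-27, -17)/3125 + 3862/1783 = (-5 - 6*(-17))/3125 + 3862/1783 = (-5 + 102)*(1/3125) + 3862*(1/1783) = 97*(1/3125) + 3862/1783 = 97/3125 + 3862/1783 = 12241701/5571875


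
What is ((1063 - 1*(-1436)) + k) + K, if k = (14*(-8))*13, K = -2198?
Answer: -1155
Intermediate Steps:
k = -1456 (k = -112*13 = -1456)
((1063 - 1*(-1436)) + k) + K = ((1063 - 1*(-1436)) - 1456) - 2198 = ((1063 + 1436) - 1456) - 2198 = (2499 - 1456) - 2198 = 1043 - 2198 = -1155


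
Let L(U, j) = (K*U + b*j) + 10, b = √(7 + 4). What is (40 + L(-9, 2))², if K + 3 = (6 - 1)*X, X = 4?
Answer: 10653 - 412*√11 ≈ 9286.5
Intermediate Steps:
K = 17 (K = -3 + (6 - 1)*4 = -3 + 5*4 = -3 + 20 = 17)
b = √11 ≈ 3.3166
L(U, j) = 10 + 17*U + j*√11 (L(U, j) = (17*U + √11*j) + 10 = (17*U + j*√11) + 10 = 10 + 17*U + j*√11)
(40 + L(-9, 2))² = (40 + (10 + 17*(-9) + 2*√11))² = (40 + (10 - 153 + 2*√11))² = (40 + (-143 + 2*√11))² = (-103 + 2*√11)²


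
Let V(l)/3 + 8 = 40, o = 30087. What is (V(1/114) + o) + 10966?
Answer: 41149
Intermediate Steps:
V(l) = 96 (V(l) = -24 + 3*40 = -24 + 120 = 96)
(V(1/114) + o) + 10966 = (96 + 30087) + 10966 = 30183 + 10966 = 41149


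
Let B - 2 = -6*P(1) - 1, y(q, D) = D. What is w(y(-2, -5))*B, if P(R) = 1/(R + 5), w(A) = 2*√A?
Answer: 0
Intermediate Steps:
P(R) = 1/(5 + R)
B = 0 (B = 2 + (-6/(5 + 1) - 1) = 2 + (-6/6 - 1) = 2 + (-6*⅙ - 1) = 2 + (-1 - 1) = 2 - 2 = 0)
w(y(-2, -5))*B = (2*√(-5))*0 = (2*(I*√5))*0 = (2*I*√5)*0 = 0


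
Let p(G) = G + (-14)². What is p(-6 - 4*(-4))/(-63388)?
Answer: -103/31694 ≈ -0.0032498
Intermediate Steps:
p(G) = 196 + G (p(G) = G + 196 = 196 + G)
p(-6 - 4*(-4))/(-63388) = (196 + (-6 - 4*(-4)))/(-63388) = (196 + (-6 + 16))*(-1/63388) = (196 + 10)*(-1/63388) = 206*(-1/63388) = -103/31694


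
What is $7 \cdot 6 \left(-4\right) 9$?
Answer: $-1512$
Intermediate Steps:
$7 \cdot 6 \left(-4\right) 9 = 7 \left(-24\right) 9 = \left(-168\right) 9 = -1512$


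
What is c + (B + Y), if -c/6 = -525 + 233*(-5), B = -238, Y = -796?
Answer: 9106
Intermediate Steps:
c = 10140 (c = -6*(-525 + 233*(-5)) = -6*(-525 - 1165) = -6*(-1690) = 10140)
c + (B + Y) = 10140 + (-238 - 796) = 10140 - 1034 = 9106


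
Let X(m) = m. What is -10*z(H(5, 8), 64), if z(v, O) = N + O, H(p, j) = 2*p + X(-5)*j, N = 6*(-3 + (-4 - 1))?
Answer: -160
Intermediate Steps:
N = -48 (N = 6*(-3 - 5) = 6*(-8) = -48)
H(p, j) = -5*j + 2*p (H(p, j) = 2*p - 5*j = -5*j + 2*p)
z(v, O) = -48 + O
-10*z(H(5, 8), 64) = -10*(-48 + 64) = -10*16 = -160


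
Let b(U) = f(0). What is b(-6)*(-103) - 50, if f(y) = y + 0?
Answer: -50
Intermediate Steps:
f(y) = y
b(U) = 0
b(-6)*(-103) - 50 = 0*(-103) - 50 = 0 - 50 = -50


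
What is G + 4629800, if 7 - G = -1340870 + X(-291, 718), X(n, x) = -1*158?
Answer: 5970835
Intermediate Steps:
X(n, x) = -158
G = 1341035 (G = 7 - (-1340870 - 158) = 7 - 1*(-1341028) = 7 + 1341028 = 1341035)
G + 4629800 = 1341035 + 4629800 = 5970835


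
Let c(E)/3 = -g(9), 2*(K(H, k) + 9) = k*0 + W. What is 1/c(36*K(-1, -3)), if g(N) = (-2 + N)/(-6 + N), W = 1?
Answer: -⅐ ≈ -0.14286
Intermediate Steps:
g(N) = (-2 + N)/(-6 + N)
K(H, k) = -17/2 (K(H, k) = -9 + (k*0 + 1)/2 = -9 + (0 + 1)/2 = -9 + (½)*1 = -9 + ½ = -17/2)
c(E) = -7 (c(E) = 3*(-(-2 + 9)/(-6 + 9)) = 3*(-7/3) = -7)
1/c(36*K(-1, -3)) = 1/(-7) = -⅐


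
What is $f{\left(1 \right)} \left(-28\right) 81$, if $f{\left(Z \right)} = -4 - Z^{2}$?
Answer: $11340$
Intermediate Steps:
$f{\left(1 \right)} \left(-28\right) 81 = \left(-4 - 1^{2}\right) \left(-28\right) 81 = \left(-4 - 1\right) \left(-28\right) 81 = \left(-5\right) \left(-28\right) 81 = 140 \cdot 81 = 11340$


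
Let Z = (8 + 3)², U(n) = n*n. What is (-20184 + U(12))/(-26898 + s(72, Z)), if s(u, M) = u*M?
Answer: 3340/3031 ≈ 1.1019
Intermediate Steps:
U(n) = n²
Z = 121 (Z = 11² = 121)
s(u, M) = M*u
(-20184 + U(12))/(-26898 + s(72, Z)) = (-20184 + 12²)/(-26898 + 121*72) = (-20184 + 144)/(-26898 + 8712) = -20040/(-18186) = -20040*(-1/18186) = 3340/3031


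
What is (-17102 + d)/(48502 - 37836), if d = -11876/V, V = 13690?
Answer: -58534564/36504385 ≈ -1.6035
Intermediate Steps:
d = -5938/6845 (d = -11876/13690 = -11876*1/13690 = -5938/6845 ≈ -0.86749)
(-17102 + d)/(48502 - 37836) = (-17102 - 5938/6845)/(48502 - 37836) = -117069128/6845/10666 = -117069128/6845*1/10666 = -58534564/36504385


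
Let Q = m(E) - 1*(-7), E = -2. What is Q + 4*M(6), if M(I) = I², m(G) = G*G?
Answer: 155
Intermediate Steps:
m(G) = G²
Q = 11 (Q = (-2)² - 1*(-7) = 4 + 7 = 11)
Q + 4*M(6) = 11 + 4*6² = 11 + 4*36 = 11 + 144 = 155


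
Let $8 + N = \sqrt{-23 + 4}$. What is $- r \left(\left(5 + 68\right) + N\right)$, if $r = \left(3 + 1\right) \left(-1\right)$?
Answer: $260 + 4 i \sqrt{19} \approx 260.0 + 17.436 i$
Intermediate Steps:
$r = -4$ ($r = 4 \left(-1\right) = -4$)
$N = -8 + i \sqrt{19}$ ($N = -8 + \sqrt{-23 + 4} = -8 + \sqrt{-19} = -8 + i \sqrt{19} \approx -8.0 + 4.3589 i$)
$- r \left(\left(5 + 68\right) + N\right) = - \left(-4\right) \left(\left(5 + 68\right) - \left(8 - i \sqrt{19}\right)\right) = - \left(-4\right) \left(73 - \left(8 - i \sqrt{19}\right)\right) = - \left(-4\right) \left(65 + i \sqrt{19}\right) = - (-260 - 4 i \sqrt{19}) = 260 + 4 i \sqrt{19}$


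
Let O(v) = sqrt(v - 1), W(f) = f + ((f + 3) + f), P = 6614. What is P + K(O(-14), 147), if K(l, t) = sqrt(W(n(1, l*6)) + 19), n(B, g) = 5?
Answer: 6614 + sqrt(37) ≈ 6620.1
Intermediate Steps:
W(f) = 3 + 3*f (W(f) = f + ((3 + f) + f) = f + (3 + 2*f) = 3 + 3*f)
O(v) = sqrt(-1 + v)
K(l, t) = sqrt(37) (K(l, t) = sqrt((3 + 3*5) + 19) = sqrt((3 + 15) + 19) = sqrt(18 + 19) = sqrt(37))
P + K(O(-14), 147) = 6614 + sqrt(37)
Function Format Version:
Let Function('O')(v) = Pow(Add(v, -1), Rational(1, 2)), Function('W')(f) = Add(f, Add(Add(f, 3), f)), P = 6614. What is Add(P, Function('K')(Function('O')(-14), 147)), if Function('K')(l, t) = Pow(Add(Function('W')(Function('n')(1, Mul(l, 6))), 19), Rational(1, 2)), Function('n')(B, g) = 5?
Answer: Add(6614, Pow(37, Rational(1, 2))) ≈ 6620.1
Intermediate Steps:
Function('W')(f) = Add(3, Mul(3, f)) (Function('W')(f) = Add(f, Add(Add(3, f), f)) = Add(f, Add(3, Mul(2, f))) = Add(3, Mul(3, f)))
Function('O')(v) = Pow(Add(-1, v), Rational(1, 2))
Function('K')(l, t) = Pow(37, Rational(1, 2)) (Function('K')(l, t) = Pow(Add(Add(3, Mul(3, 5)), 19), Rational(1, 2)) = Pow(Add(Add(3, 15), 19), Rational(1, 2)) = Pow(Add(18, 19), Rational(1, 2)) = Pow(37, Rational(1, 2)))
Add(P, Function('K')(Function('O')(-14), 147)) = Add(6614, Pow(37, Rational(1, 2)))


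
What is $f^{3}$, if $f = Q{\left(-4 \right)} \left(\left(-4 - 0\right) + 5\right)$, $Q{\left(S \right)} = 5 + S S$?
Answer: $9261$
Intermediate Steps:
$Q{\left(S \right)} = 5 + S^{2}$
$f = 21$ ($f = \left(5 + \left(-4\right)^{2}\right) \left(\left(-4 - 0\right) + 5\right) = \left(5 + 16\right) \left(\left(-4 + 0\right) + 5\right) = 21 \left(-4 + 5\right) = 21 \cdot 1 = 21$)
$f^{3} = 21^{3} = 9261$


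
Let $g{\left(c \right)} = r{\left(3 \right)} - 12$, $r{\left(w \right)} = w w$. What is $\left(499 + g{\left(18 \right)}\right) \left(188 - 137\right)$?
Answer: $25296$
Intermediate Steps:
$r{\left(w \right)} = w^{2}$
$g{\left(c \right)} = -3$ ($g{\left(c \right)} = 3^{2} - 12 = 9 - 12 = -3$)
$\left(499 + g{\left(18 \right)}\right) \left(188 - 137\right) = \left(499 - 3\right) \left(188 - 137\right) = 496 \cdot 51 = 25296$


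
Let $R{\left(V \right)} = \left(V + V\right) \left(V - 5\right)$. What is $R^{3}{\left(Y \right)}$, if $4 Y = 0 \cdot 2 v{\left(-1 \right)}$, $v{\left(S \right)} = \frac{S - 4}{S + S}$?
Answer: $0$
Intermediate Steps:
$v{\left(S \right)} = \frac{-4 + S}{2 S}$
$Y = 0$ ($Y = \frac{0 \cdot 2 \frac{-4 - 1}{2 \left(-1\right)}}{4} = \frac{0 \cdot \frac{1}{2} \left(-1\right) \left(-5\right)}{4} = \frac{0 \cdot \frac{5}{2}}{4} = \frac{1}{4} \cdot 0 = 0$)
$R{\left(V \right)} = 2 V \left(-5 + V\right)$
$R^{3}{\left(Y \right)} = \left(2 \cdot 0 \left(-5 + 0\right)\right)^{3} = \left(2 \cdot 0 \left(-5\right)\right)^{3} = 0^{3} = 0$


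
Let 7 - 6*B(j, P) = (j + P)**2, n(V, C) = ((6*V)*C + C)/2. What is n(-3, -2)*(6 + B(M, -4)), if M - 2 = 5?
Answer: 289/3 ≈ 96.333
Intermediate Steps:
n(V, C) = C/2 + 3*C*V (n(V, C) = (6*C*V + C)*(1/2) = (C + 6*C*V)*(1/2) = C/2 + 3*C*V)
M = 7 (M = 2 + 5 = 7)
B(j, P) = 7/6 - (P + j)**2/6 (B(j, P) = 7/6 - (j + P)**2/6 = 7/6 - (P + j)**2/6)
n(-3, -2)*(6 + B(M, -4)) = ((1/2)*(-2)*(1 + 6*(-3)))*(6 + (7/6 - (-4 + 7)**2/6)) = ((1/2)*(-2)*(1 - 18))*(6 + (7/6 - 1/6*3**2)) = ((1/2)*(-2)*(-17))*(6 + (7/6 - 1/6*9)) = 17*(6 + (7/6 - 3/2)) = 17*(6 - 1/3) = 17*(17/3) = 289/3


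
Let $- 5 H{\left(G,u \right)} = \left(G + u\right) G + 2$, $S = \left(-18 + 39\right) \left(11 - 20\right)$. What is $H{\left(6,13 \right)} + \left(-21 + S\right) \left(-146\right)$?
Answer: $\frac{153184}{5} \approx 30637.0$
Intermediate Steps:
$S = -189$ ($S = 21 \left(-9\right) = -189$)
$H{\left(G,u \right)} = - \frac{2}{5} - \frac{G \left(G + u\right)}{5}$ ($H{\left(G,u \right)} = - \frac{\left(G + u\right) G + 2}{5} = - \frac{G \left(G + u\right) + 2}{5} = - \frac{2 + G \left(G + u\right)}{5} = - \frac{2}{5} - \frac{G \left(G + u\right)}{5}$)
$H{\left(6,13 \right)} + \left(-21 + S\right) \left(-146\right) = \left(- \frac{2}{5} - \frac{6^{2}}{5} - \frac{6}{5} \cdot 13\right) + \left(-21 - 189\right) \left(-146\right) = \left(- \frac{2}{5} - \frac{36}{5} - \frac{78}{5}\right) - -30660 = \left(- \frac{2}{5} - \frac{36}{5} - \frac{78}{5}\right) + 30660 = - \frac{116}{5} + 30660 = \frac{153184}{5}$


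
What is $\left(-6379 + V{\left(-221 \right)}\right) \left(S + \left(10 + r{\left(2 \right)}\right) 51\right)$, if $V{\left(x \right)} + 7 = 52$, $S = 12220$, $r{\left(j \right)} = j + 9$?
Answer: $-84185194$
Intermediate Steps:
$r{\left(j \right)} = 9 + j$
$V{\left(x \right)} = 45$ ($V{\left(x \right)} = -7 + 52 = 45$)
$\left(-6379 + V{\left(-221 \right)}\right) \left(S + \left(10 + r{\left(2 \right)}\right) 51\right) = \left(-6379 + 45\right) \left(12220 + \left(10 + \left(9 + 2\right)\right) 51\right) = - 6334 \left(12220 + \left(10 + 11\right) 51\right) = - 6334 \left(12220 + 21 \cdot 51\right) = - 6334 \left(12220 + 1071\right) = \left(-6334\right) 13291 = -84185194$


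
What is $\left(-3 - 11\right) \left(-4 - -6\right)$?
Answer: $-28$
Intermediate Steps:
$\left(-3 - 11\right) \left(-4 - -6\right) = - 14 \left(-4 + 6\right) = \left(-14\right) 2 = -28$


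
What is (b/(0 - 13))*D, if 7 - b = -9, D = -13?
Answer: 16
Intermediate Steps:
b = 16 (b = 7 - 1*(-9) = 7 + 9 = 16)
(b/(0 - 13))*D = (16/(0 - 13))*(-13) = (16/(-13))*(-13) = (16*(-1/13))*(-13) = -16/13*(-13) = 16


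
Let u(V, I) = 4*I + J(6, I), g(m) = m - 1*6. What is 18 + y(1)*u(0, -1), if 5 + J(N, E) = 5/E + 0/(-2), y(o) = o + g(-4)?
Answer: 144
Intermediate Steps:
g(m) = -6 + m (g(m) = m - 6 = -6 + m)
y(o) = -10 + o (y(o) = o + (-6 - 4) = o - 10 = -10 + o)
J(N, E) = -5 + 5/E (J(N, E) = -5 + (5/E + 0/(-2)) = -5 + (5/E + 0*(-1/2)) = -5 + (5/E + 0) = -5 + 5/E)
u(V, I) = -5 + 4*I + 5/I (u(V, I) = 4*I + (-5 + 5/I) = -5 + 4*I + 5/I)
18 + y(1)*u(0, -1) = 18 + (-10 + 1)*(-5 + 4*(-1) + 5/(-1)) = 18 - 9*(-5 - 4 + 5*(-1)) = 18 - 9*(-5 - 4 - 5) = 18 - 9*(-14) = 18 + 126 = 144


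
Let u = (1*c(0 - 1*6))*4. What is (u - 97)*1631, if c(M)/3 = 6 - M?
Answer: 76657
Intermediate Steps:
c(M) = 18 - 3*M (c(M) = 3*(6 - M) = 18 - 3*M)
u = 144 (u = (1*(18 - 3*(0 - 1*6)))*4 = (1*(18 - 3*(0 - 6)))*4 = (1*(18 - 3*(-6)))*4 = (1*(18 + 18))*4 = (1*36)*4 = 36*4 = 144)
(u - 97)*1631 = (144 - 97)*1631 = 47*1631 = 76657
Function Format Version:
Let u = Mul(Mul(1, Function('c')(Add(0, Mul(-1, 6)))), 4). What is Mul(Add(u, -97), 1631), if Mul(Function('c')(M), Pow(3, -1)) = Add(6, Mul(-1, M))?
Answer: 76657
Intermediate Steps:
Function('c')(M) = Add(18, Mul(-3, M)) (Function('c')(M) = Mul(3, Add(6, Mul(-1, M))) = Add(18, Mul(-3, M)))
u = 144 (u = Mul(Mul(1, Add(18, Mul(-3, Add(0, Mul(-1, 6))))), 4) = Mul(Mul(1, Add(18, Mul(-3, Add(0, -6)))), 4) = Mul(Mul(1, Add(18, Mul(-3, -6))), 4) = Mul(Mul(1, Add(18, 18)), 4) = Mul(Mul(1, 36), 4) = Mul(36, 4) = 144)
Mul(Add(u, -97), 1631) = Mul(Add(144, -97), 1631) = Mul(47, 1631) = 76657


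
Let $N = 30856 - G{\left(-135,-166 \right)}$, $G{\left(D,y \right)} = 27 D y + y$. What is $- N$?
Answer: $574048$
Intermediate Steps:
$G{\left(D,y \right)} = y + 27 D y$ ($G{\left(D,y \right)} = 27 D y + y = y + 27 D y$)
$N = -574048$ ($N = 30856 - - 166 \left(1 + 27 \left(-135\right)\right) = 30856 - - 166 \left(1 - 3645\right) = 30856 - \left(-166\right) \left(-3644\right) = 30856 - 604904 = -574048$)
$- N = \left(-1\right) \left(-574048\right) = 574048$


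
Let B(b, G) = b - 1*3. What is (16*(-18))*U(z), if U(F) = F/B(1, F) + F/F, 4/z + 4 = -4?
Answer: -360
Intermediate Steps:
z = -½ (z = 4/(-4 - 4) = 4/(-8) = 4*(-⅛) = -½ ≈ -0.50000)
B(b, G) = -3 + b (B(b, G) = b - 3 = -3 + b)
U(F) = 1 - F/2 (U(F) = F/(-3 + 1) + F/F = F/(-2) + 1 = F*(-½) + 1 = -F/2 + 1 = 1 - F/2)
(16*(-18))*U(z) = (16*(-18))*(1 - ½*(-½)) = -288*(1 + ¼) = -288*5/4 = -360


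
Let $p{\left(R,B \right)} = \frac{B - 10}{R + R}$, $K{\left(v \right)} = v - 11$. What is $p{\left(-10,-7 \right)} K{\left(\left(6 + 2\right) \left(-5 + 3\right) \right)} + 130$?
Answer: $\frac{2141}{20} \approx 107.05$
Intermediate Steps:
$K{\left(v \right)} = -11 + v$
$p{\left(R,B \right)} = \frac{-10 + B}{2 R}$
$p{\left(-10,-7 \right)} K{\left(\left(6 + 2\right) \left(-5 + 3\right) \right)} + 130 = \frac{-10 - 7}{2 \left(-10\right)} \left(-11 + \left(6 + 2\right) \left(-5 + 3\right)\right) + 130 = \frac{1}{2} \left(- \frac{1}{10}\right) \left(-17\right) \left(-11 + 8 \left(-2\right)\right) + 130 = \frac{17 \left(-11 - 16\right)}{20} + 130 = \frac{17}{20} \left(-27\right) + 130 = - \frac{459}{20} + 130 = \frac{2141}{20}$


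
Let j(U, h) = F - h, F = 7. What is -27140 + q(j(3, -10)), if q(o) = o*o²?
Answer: -22227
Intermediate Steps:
j(U, h) = 7 - h
q(o) = o³
-27140 + q(j(3, -10)) = -27140 + (7 - 1*(-10))³ = -27140 + (7 + 10)³ = -27140 + 17³ = -27140 + 4913 = -22227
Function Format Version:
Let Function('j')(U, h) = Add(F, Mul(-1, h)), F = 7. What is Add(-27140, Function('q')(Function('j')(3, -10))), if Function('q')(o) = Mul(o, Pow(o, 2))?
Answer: -22227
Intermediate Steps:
Function('j')(U, h) = Add(7, Mul(-1, h))
Function('q')(o) = Pow(o, 3)
Add(-27140, Function('q')(Function('j')(3, -10))) = Add(-27140, Pow(Add(7, Mul(-1, -10)), 3)) = Add(-27140, Pow(Add(7, 10), 3)) = Add(-27140, Pow(17, 3)) = Add(-27140, 4913) = -22227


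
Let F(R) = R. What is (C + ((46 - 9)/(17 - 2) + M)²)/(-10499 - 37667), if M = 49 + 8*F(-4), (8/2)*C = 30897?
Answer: -7292881/43349400 ≈ -0.16823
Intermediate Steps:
C = 30897/4 (C = (¼)*30897 = 30897/4 ≈ 7724.3)
M = 17 (M = 49 + 8*(-4) = 49 - 32 = 17)
(C + ((46 - 9)/(17 - 2) + M)²)/(-10499 - 37667) = (30897/4 + ((46 - 9)/(17 - 2) + 17)²)/(-10499 - 37667) = (30897/4 + (37/15 + 17)²)/(-48166) = (30897/4 + (37*(1/15) + 17)²)*(-1/48166) = (30897/4 + (37/15 + 17)²)*(-1/48166) = (30897/4 + (292/15)²)*(-1/48166) = (30897/4 + 85264/225)*(-1/48166) = (7292881/900)*(-1/48166) = -7292881/43349400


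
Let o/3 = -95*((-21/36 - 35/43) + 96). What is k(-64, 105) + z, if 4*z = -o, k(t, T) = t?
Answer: 4593393/688 ≈ 6676.4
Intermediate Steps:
o = -4637425/172 (o = 3*(-95*((-21/36 - 35/43) + 96)) = 3*(-95*((-21*1/36 - 35*1/43) + 96)) = 3*(-95*((-7/12 - 35/43) + 96)) = 3*(-95*(-721/516 + 96)) = 3*(-95*48815/516) = 3*(-4637425/516) = -4637425/172 ≈ -26962.)
z = 4637425/688 (z = (-1*(-4637425/172))/4 = (¼)*(4637425/172) = 4637425/688 ≈ 6740.4)
k(-64, 105) + z = -64 + 4637425/688 = 4593393/688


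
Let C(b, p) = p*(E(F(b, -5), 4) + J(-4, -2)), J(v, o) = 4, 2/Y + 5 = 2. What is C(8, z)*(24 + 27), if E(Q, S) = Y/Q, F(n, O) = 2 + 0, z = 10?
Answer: 1870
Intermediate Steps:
Y = -⅔ (Y = 2/(-5 + 2) = 2/(-3) = 2*(-⅓) = -⅔ ≈ -0.66667)
F(n, O) = 2
E(Q, S) = -2/(3*Q)
C(b, p) = 11*p/3 (C(b, p) = p*(-⅔/2 + 4) = p*(-⅔*½ + 4) = p*(-⅓ + 4) = p*(11/3) = 11*p/3)
C(8, z)*(24 + 27) = ((11/3)*10)*(24 + 27) = (110/3)*51 = 1870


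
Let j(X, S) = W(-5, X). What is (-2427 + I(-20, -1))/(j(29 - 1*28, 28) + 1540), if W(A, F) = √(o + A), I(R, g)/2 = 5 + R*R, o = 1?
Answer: -622545/592901 + 1617*I/1185802 ≈ -1.05 + 0.0013636*I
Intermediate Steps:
I(R, g) = 10 + 2*R² (I(R, g) = 2*(5 + R*R) = 2*(5 + R²) = 10 + 2*R²)
W(A, F) = √(1 + A)
j(X, S) = 2*I (j(X, S) = √(1 - 5) = √(-4) = 2*I)
(-2427 + I(-20, -1))/(j(29 - 1*28, 28) + 1540) = (-2427 + (10 + 2*(-20)²))/(2*I + 1540) = (-2427 + (10 + 2*400))/(1540 + 2*I) = (-2427 + (10 + 800))*((1540 - 2*I)/2371604) = (-2427 + 810)*((1540 - 2*I)/2371604) = -1617*(1540 - 2*I)/2371604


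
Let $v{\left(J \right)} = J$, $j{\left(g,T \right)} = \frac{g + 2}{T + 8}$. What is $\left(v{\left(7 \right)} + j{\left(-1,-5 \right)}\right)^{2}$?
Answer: $\frac{484}{9} \approx 53.778$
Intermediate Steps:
$j{\left(g,T \right)} = \frac{2 + g}{8 + T}$
$\left(v{\left(7 \right)} + j{\left(-1,-5 \right)}\right)^{2} = \left(7 + \frac{2 - 1}{8 - 5}\right)^{2} = \left(7 + \frac{1}{3} \cdot 1\right)^{2} = \left(7 + \frac{1}{3}\right)^{2} = \left(\frac{22}{3}\right)^{2} = \frac{484}{9}$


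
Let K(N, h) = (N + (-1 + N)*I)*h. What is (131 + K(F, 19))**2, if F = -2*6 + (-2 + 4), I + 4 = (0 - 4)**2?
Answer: 6589489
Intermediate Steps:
I = 12 (I = -4 + (0 - 4)**2 = -4 + (-4)**2 = -4 + 16 = 12)
F = -10 (F = -12 + 2 = -10)
K(N, h) = h*(-12 + 13*N) (K(N, h) = (N + (-1 + N)*12)*h = (N + (-12 + 12*N))*h = (-12 + 13*N)*h = h*(-12 + 13*N))
(131 + K(F, 19))**2 = (131 + 19*(-12 + 13*(-10)))**2 = (131 + 19*(-12 - 130))**2 = (131 + 19*(-142))**2 = (131 - 2698)**2 = (-2567)**2 = 6589489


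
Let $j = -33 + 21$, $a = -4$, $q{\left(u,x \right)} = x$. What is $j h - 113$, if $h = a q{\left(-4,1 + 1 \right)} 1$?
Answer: $-17$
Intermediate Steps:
$j = -12$
$h = -8$ ($h = - 4 \left(1 + 1\right) 1 = \left(-4\right) 2 \cdot 1 = \left(-8\right) 1 = -8$)
$j h - 113 = \left(-12\right) \left(-8\right) - 113 = 96 - 113 = -17$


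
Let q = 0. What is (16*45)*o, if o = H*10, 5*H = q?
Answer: 0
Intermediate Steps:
H = 0 (H = (1/5)*0 = 0)
o = 0 (o = 0*10 = 0)
(16*45)*o = (16*45)*0 = 720*0 = 0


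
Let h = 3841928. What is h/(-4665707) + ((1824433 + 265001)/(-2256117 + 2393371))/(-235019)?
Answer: -61969982204444183/75251550133926491 ≈ -0.82350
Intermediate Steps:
h/(-4665707) + ((1824433 + 265001)/(-2256117 + 2393371))/(-235019) = 3841928/(-4665707) + ((1824433 + 265001)/(-2256117 + 2393371))/(-235019) = 3841928*(-1/4665707) + (2089434/137254)*(-1/235019) = -3841928/4665707 + (2089434*(1/137254))*(-1/235019) = -3841928/4665707 + (1044717/68627)*(-1/235019) = -3841928/4665707 - 1044717/16128648913 = -61969982204444183/75251550133926491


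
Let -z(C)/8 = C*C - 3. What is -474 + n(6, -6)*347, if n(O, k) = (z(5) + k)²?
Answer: 11493554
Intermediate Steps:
z(C) = 24 - 8*C² (z(C) = -8*(C*C - 3) = -8*(C² - 3) = -8*(-3 + C²) = 24 - 8*C²)
n(O, k) = (-176 + k)² (n(O, k) = ((24 - 8*5²) + k)² = ((24 - 8*25) + k)² = ((24 - 200) + k)² = (-176 + k)²)
-474 + n(6, -6)*347 = -474 + (-176 - 6)²*347 = -474 + (-182)²*347 = -474 + 33124*347 = -474 + 11494028 = 11493554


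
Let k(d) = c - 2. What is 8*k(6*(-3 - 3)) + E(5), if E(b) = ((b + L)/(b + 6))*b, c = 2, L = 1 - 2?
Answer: 20/11 ≈ 1.8182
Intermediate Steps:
L = -1
k(d) = 0 (k(d) = 2 - 2 = 0)
E(b) = b*(-1 + b)/(6 + b) (E(b) = ((b - 1)/(b + 6))*b = ((-1 + b)/(6 + b))*b = b*(-1 + b)/(6 + b))
8*k(6*(-3 - 3)) + E(5) = 8*0 + 5*(-1 + 5)/(6 + 5) = 0 + 5*4/11 = 0 + 5*(1/11)*4 = 0 + 20/11 = 20/11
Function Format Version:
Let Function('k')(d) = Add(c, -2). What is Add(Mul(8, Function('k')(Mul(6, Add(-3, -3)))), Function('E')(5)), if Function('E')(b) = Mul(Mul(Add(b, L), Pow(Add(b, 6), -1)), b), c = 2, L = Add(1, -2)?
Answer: Rational(20, 11) ≈ 1.8182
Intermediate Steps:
L = -1
Function('k')(d) = 0 (Function('k')(d) = Add(2, -2) = 0)
Function('E')(b) = Mul(b, Pow(Add(6, b), -1), Add(-1, b)) (Function('E')(b) = Mul(Mul(Add(b, -1), Pow(Add(b, 6), -1)), b) = Mul(Mul(Add(-1, b), Pow(Add(6, b), -1)), b) = Mul(Mul(Pow(Add(6, b), -1), Add(-1, b)), b) = Mul(b, Pow(Add(6, b), -1), Add(-1, b)))
Add(Mul(8, Function('k')(Mul(6, Add(-3, -3)))), Function('E')(5)) = Add(Mul(8, 0), Mul(5, Pow(Add(6, 5), -1), Add(-1, 5))) = Add(0, Mul(5, Pow(11, -1), 4)) = Add(0, Mul(5, Rational(1, 11), 4)) = Add(0, Rational(20, 11)) = Rational(20, 11)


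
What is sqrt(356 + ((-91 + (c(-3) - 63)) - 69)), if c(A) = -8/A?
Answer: sqrt(1221)/3 ≈ 11.648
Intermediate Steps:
sqrt(356 + ((-91 + (c(-3) - 63)) - 69)) = sqrt(356 + ((-91 + (-8/(-3) - 63)) - 69)) = sqrt(356 + ((-91 + (-8*(-1/3) - 63)) - 69)) = sqrt(356 + ((-91 + (8/3 - 63)) - 69)) = sqrt(356 + ((-91 - 181/3) - 69)) = sqrt(356 + (-454/3 - 69)) = sqrt(356 - 661/3) = sqrt(407/3) = sqrt(1221)/3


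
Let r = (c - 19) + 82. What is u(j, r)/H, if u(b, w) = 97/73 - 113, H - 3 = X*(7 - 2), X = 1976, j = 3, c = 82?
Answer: -8152/721459 ≈ -0.011299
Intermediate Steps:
H = 9883 (H = 3 + 1976*(7 - 2) = 3 + 1976*5 = 3 + 9880 = 9883)
r = 145 (r = (82 - 19) + 82 = 63 + 82 = 145)
u(b, w) = -8152/73 (u(b, w) = 97*(1/73) - 113 = 97/73 - 113 = -8152/73)
u(j, r)/H = -8152/73/9883 = -8152/73*1/9883 = -8152/721459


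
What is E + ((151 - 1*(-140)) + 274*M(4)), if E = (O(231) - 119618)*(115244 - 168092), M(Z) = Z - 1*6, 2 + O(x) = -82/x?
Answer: 486770612243/77 ≈ 6.3217e+9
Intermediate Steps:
O(x) = -2 - 82/x
M(Z) = -6 + Z (M(Z) = Z - 6 = -6 + Z)
E = 486770632032/77 (E = ((-2 - 82/231) - 119618)*(115244 - 168092) = ((-2 - 82*1/231) - 119618)*(-52848) = ((-2 - 82/231) - 119618)*(-52848) = (-544/231 - 119618)*(-52848) = -27632302/231*(-52848) = 486770632032/77 ≈ 6.3217e+9)
E + ((151 - 1*(-140)) + 274*M(4)) = 486770632032/77 + ((151 - 1*(-140)) + 274*(-6 + 4)) = 486770632032/77 + ((151 + 140) + 274*(-2)) = 486770632032/77 + (291 - 548) = 486770632032/77 - 257 = 486770612243/77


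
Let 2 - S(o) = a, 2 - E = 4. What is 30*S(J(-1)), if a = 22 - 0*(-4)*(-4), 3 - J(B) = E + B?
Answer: -600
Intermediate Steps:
E = -2 (E = 2 - 1*4 = 2 - 4 = -2)
J(B) = 5 - B (J(B) = 3 - (-2 + B) = 3 + (2 - B) = 5 - B)
a = 22 (a = 22 - 0*(-4) = 22 - 1*0 = 22 + 0 = 22)
S(o) = -20 (S(o) = 2 - 1*22 = 2 - 22 = -20)
30*S(J(-1)) = 30*(-20) = -600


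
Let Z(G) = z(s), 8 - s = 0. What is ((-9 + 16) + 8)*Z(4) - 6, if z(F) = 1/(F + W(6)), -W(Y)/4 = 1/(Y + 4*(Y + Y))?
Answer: -879/214 ≈ -4.1075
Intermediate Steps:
W(Y) = -4/(9*Y) (W(Y) = -4/(Y + 4*(Y + Y)) = -4/(Y + 4*(2*Y)) = -4/(Y + 8*Y) = -4*1/(9*Y) = -4/(9*Y))
s = 8 (s = 8 - 1*0 = 8 + 0 = 8)
z(F) = 1/(-2/27 + F) (z(F) = 1/(F - 4/9/6) = 1/(F - 4/9*⅙) = 1/(F - 2/27) = 1/(-2/27 + F))
Z(G) = 27/214 (Z(G) = 27/(-2 + 27*8) = 27/(-2 + 216) = 27/214)
((-9 + 16) + 8)*Z(4) - 6 = ((-9 + 16) + 8)*(27/214) - 6 = (7 + 8)*(27/214) - 6 = 15*(27/214) - 6 = 405/214 - 6 = -879/214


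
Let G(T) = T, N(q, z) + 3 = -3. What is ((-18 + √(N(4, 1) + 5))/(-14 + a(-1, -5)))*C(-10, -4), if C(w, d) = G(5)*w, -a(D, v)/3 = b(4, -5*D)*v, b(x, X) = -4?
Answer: -450/37 + 25*I/37 ≈ -12.162 + 0.67568*I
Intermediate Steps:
N(q, z) = -6 (N(q, z) = -3 - 3 = -6)
a(D, v) = 12*v (a(D, v) = -(-12)*v = 12*v)
C(w, d) = 5*w
((-18 + √(N(4, 1) + 5))/(-14 + a(-1, -5)))*C(-10, -4) = ((-18 + √(-6 + 5))/(-14 + 12*(-5)))*(5*(-10)) = ((-18 + √(-1))/(-14 - 60))*(-50) = ((-18 + I)/(-74))*(-50) = ((-18 + I)*(-1/74))*(-50) = (9/37 - I/74)*(-50) = -450/37 + 25*I/37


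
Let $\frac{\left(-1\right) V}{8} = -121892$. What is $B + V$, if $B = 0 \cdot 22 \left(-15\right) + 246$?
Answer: $975382$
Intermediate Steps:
$V = 975136$ ($V = \left(-8\right) \left(-121892\right) = 975136$)
$B = 246$ ($B = 0 \left(-15\right) + 246 = 0 + 246 = 246$)
$B + V = 246 + 975136 = 975382$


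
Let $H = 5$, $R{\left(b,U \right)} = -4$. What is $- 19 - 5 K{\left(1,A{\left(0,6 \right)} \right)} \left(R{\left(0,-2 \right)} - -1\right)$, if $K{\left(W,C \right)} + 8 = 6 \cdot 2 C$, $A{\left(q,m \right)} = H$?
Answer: $-14820$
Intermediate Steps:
$A{\left(q,m \right)} = 5$
$K{\left(W,C \right)} = -8 + 12 C$ ($K{\left(W,C \right)} = -8 + 6 \cdot 2 C = -8 + 12 C$)
$- 19 - 5 K{\left(1,A{\left(0,6 \right)} \right)} \left(R{\left(0,-2 \right)} - -1\right) = - 19 - 5 \left(-8 + 12 \cdot 5\right) \left(-4 - -1\right) = - 19 - 5 \left(-8 + 60\right) \left(-4 + 1\right) = - 19 \left(-5\right) 52 \left(-3\right) = - 19 \left(\left(-260\right) \left(-3\right)\right) = \left(-19\right) 780 = -14820$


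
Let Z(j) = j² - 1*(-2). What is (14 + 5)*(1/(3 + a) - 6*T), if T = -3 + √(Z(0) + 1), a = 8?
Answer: 3781/11 - 114*√3 ≈ 146.27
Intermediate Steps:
Z(j) = 2 + j² (Z(j) = j² + 2 = 2 + j²)
T = -3 + √3 (T = -3 + √((2 + 0²) + 1) = -3 + √((2 + 0) + 1) = -3 + √(2 + 1) = -3 + √3 ≈ -1.2680)
(14 + 5)*(1/(3 + a) - 6*T) = (14 + 5)*(1/(3 + 8) - 6*(-3 + √3)) = 19*(1/11 + (18 - 6*√3)) = 19*(199/11 - 6*√3) = 3781/11 - 114*√3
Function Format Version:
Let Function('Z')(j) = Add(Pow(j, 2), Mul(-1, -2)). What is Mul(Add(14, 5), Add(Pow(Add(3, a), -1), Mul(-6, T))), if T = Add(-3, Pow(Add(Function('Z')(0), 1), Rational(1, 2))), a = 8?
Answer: Add(Rational(3781, 11), Mul(-114, Pow(3, Rational(1, 2)))) ≈ 146.27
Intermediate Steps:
Function('Z')(j) = Add(2, Pow(j, 2)) (Function('Z')(j) = Add(Pow(j, 2), 2) = Add(2, Pow(j, 2)))
T = Add(-3, Pow(3, Rational(1, 2))) (T = Add(-3, Pow(Add(Add(2, Pow(0, 2)), 1), Rational(1, 2))) = Add(-3, Pow(Add(Add(2, 0), 1), Rational(1, 2))) = Add(-3, Pow(Add(2, 1), Rational(1, 2))) = Add(-3, Pow(3, Rational(1, 2))) ≈ -1.2680)
Mul(Add(14, 5), Add(Pow(Add(3, a), -1), Mul(-6, T))) = Mul(Add(14, 5), Add(Pow(Add(3, 8), -1), Mul(-6, Add(-3, Pow(3, Rational(1, 2)))))) = Mul(19, Add(Pow(11, -1), Add(18, Mul(-6, Pow(3, Rational(1, 2)))))) = Mul(19, Add(Rational(1, 11), Add(18, Mul(-6, Pow(3, Rational(1, 2)))))) = Mul(19, Add(Rational(199, 11), Mul(-6, Pow(3, Rational(1, 2))))) = Add(Rational(3781, 11), Mul(-114, Pow(3, Rational(1, 2))))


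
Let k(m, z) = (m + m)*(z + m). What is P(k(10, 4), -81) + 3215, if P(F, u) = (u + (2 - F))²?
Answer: 132096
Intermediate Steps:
k(m, z) = 2*m*(m + z) (k(m, z) = (2*m)*(m + z) = 2*m*(m + z))
P(F, u) = (2 + u - F)²
P(k(10, 4), -81) + 3215 = (2 - 81 - 2*10*(10 + 4))² + 3215 = (2 - 81 - 2*10*14)² + 3215 = (2 - 81 - 1*280)² + 3215 = (2 - 81 - 280)² + 3215 = (-359)² + 3215 = 128881 + 3215 = 132096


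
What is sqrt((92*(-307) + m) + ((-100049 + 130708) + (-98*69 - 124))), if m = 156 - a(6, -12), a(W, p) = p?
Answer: I*sqrt(4303) ≈ 65.597*I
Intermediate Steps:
m = 168 (m = 156 - 1*(-12) = 156 + 12 = 168)
sqrt((92*(-307) + m) + ((-100049 + 130708) + (-98*69 - 124))) = sqrt((92*(-307) + 168) + ((-100049 + 130708) + (-98*69 - 124))) = sqrt((-28244 + 168) + (30659 + (-6762 - 124))) = sqrt(-28076 + (30659 - 6886)) = sqrt(-28076 + 23773) = sqrt(-4303) = I*sqrt(4303)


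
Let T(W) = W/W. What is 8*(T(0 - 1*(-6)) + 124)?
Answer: 1000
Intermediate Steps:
T(W) = 1
8*(T(0 - 1*(-6)) + 124) = 8*(1 + 124) = 8*125 = 1000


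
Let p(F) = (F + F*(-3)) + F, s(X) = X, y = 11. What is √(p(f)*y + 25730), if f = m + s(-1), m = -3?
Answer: 7*√526 ≈ 160.54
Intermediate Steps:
f = -4 (f = -3 - 1 = -4)
p(F) = -F (p(F) = (F - 3*F) + F = -2*F + F = -F)
√(p(f)*y + 25730) = √(-1*(-4)*11 + 25730) = √(4*11 + 25730) = √(44 + 25730) = √25774 = 7*√526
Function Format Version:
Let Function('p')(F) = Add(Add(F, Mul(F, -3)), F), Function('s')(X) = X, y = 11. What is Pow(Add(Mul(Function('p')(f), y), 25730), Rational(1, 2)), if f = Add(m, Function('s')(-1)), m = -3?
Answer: Mul(7, Pow(526, Rational(1, 2))) ≈ 160.54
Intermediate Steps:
f = -4 (f = Add(-3, -1) = -4)
Function('p')(F) = Mul(-1, F) (Function('p')(F) = Add(Add(F, Mul(-3, F)), F) = Add(Mul(-2, F), F) = Mul(-1, F))
Pow(Add(Mul(Function('p')(f), y), 25730), Rational(1, 2)) = Pow(Add(Mul(Mul(-1, -4), 11), 25730), Rational(1, 2)) = Pow(Add(Mul(4, 11), 25730), Rational(1, 2)) = Pow(Add(44, 25730), Rational(1, 2)) = Pow(25774, Rational(1, 2)) = Mul(7, Pow(526, Rational(1, 2)))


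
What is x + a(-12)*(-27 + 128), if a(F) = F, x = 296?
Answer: -916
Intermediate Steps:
x + a(-12)*(-27 + 128) = 296 - 12*(-27 + 128) = 296 - 12*101 = 296 - 1212 = -916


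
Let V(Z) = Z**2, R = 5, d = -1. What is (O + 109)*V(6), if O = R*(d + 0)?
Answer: 3744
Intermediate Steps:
O = -5 (O = 5*(-1 + 0) = 5*(-1) = -5)
(O + 109)*V(6) = (-5 + 109)*6**2 = 104*36 = 3744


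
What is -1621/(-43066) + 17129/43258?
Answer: 201949683/465737257 ≈ 0.43361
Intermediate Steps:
-1621/(-43066) + 17129/43258 = -1621*(-1/43066) + 17129*(1/43258) = 1621/43066 + 17129/43258 = 201949683/465737257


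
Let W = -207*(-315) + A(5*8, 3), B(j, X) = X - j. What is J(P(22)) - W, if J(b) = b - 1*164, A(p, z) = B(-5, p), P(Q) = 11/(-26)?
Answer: -1700775/26 ≈ -65414.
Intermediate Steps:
P(Q) = -11/26 (P(Q) = 11*(-1/26) = -11/26)
A(p, z) = 5 + p (A(p, z) = p - 1*(-5) = p + 5 = 5 + p)
J(b) = -164 + b (J(b) = b - 164 = -164 + b)
W = 65250 (W = -207*(-315) + (5 + 5*8) = 65205 + (5 + 40) = 65205 + 45 = 65250)
J(P(22)) - W = (-164 - 11/26) - 1*65250 = -4275/26 - 65250 = -1700775/26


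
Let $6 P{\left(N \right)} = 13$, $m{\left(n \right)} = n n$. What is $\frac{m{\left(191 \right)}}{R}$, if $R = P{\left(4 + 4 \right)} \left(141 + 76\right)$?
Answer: $\frac{218886}{2821} \approx 77.592$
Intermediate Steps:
$m{\left(n \right)} = n^{2}$
$P{\left(N \right)} = \frac{13}{6}$ ($P{\left(N \right)} = \frac{1}{6} \cdot 13 = \frac{13}{6}$)
$R = \frac{2821}{6}$ ($R = \frac{13 \left(141 + 76\right)}{6} = \frac{13}{6} \cdot 217 = \frac{2821}{6} \approx 470.17$)
$\frac{m{\left(191 \right)}}{R} = \frac{191^{2}}{\frac{2821}{6}} = 36481 \cdot \frac{6}{2821} = \frac{218886}{2821}$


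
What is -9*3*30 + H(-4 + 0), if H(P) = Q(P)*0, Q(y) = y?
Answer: -810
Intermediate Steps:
H(P) = 0 (H(P) = P*0 = 0)
-9*3*30 + H(-4 + 0) = -9*3*30 + 0 = -27*30 + 0 = -810 + 0 = -810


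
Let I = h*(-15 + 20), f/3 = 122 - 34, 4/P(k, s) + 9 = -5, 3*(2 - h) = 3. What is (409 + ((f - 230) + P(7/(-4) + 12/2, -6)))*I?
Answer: 15495/7 ≈ 2213.6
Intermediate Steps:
h = 1 (h = 2 - ⅓*3 = 2 - 1 = 1)
P(k, s) = -2/7 (P(k, s) = 4/(-9 - 5) = 4/(-14) = 4*(-1/14) = -2/7)
f = 264 (f = 3*(122 - 34) = 3*88 = 264)
I = 5 (I = 1*(-15 + 20) = 1*5 = 5)
(409 + ((f - 230) + P(7/(-4) + 12/2, -6)))*I = (409 + ((264 - 230) - 2/7))*5 = (409 + (34 - 2/7))*5 = (409 + 236/7)*5 = (3099/7)*5 = 15495/7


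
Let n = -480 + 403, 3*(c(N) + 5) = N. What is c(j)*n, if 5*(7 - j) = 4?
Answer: 3388/15 ≈ 225.87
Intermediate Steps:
j = 31/5 (j = 7 - ⅕*4 = 7 - ⅘ = 31/5 ≈ 6.2000)
c(N) = -5 + N/3
n = -77
c(j)*n = (-5 + (⅓)*(31/5))*(-77) = (-5 + 31/15)*(-77) = -44/15*(-77) = 3388/15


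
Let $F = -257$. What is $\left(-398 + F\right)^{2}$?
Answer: $429025$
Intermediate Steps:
$\left(-398 + F\right)^{2} = \left(-398 - 257\right)^{2} = \left(-655\right)^{2} = 429025$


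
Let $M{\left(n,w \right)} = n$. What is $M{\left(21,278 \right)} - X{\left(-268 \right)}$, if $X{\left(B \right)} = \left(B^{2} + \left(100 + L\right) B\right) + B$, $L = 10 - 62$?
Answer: $-58671$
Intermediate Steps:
$L = -52$ ($L = 10 - 62 = -52$)
$X{\left(B \right)} = B^{2} + 49 B$ ($X{\left(B \right)} = \left(B^{2} + \left(100 - 52\right) B\right) + B = \left(B^{2} + 48 B\right) + B = B^{2} + 49 B$)
$M{\left(21,278 \right)} - X{\left(-268 \right)} = 21 - - 268 \left(49 - 268\right) = 21 - \left(-268\right) \left(-219\right) = 21 - 58692 = -58671$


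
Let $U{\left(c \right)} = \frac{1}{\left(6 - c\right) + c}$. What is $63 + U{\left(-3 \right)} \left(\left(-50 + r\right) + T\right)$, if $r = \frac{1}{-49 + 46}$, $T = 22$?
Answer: $\frac{1049}{18} \approx 58.278$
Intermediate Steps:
$r = - \frac{1}{3}$ ($r = \frac{1}{-3} = - \frac{1}{3} \approx -0.33333$)
$U{\left(c \right)} = \frac{1}{6}$
$63 + U{\left(-3 \right)} \left(\left(-50 + r\right) + T\right) = 63 + \frac{\left(-50 - \frac{1}{3}\right) + 22}{6} = 63 + \frac{- \frac{151}{3} + 22}{6} = 63 + \frac{1}{6} \left(- \frac{85}{3}\right) = 63 - \frac{85}{18} = \frac{1049}{18}$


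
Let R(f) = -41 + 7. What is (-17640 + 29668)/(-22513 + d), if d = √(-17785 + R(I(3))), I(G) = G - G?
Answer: -67696591/126713247 - 3007*I*√17819/126713247 ≈ -0.53425 - 0.0031678*I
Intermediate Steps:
I(G) = 0
R(f) = -34
d = I*√17819 (d = √(-17785 - 34) = √(-17819) = I*√17819 ≈ 133.49*I)
(-17640 + 29668)/(-22513 + d) = (-17640 + 29668)/(-22513 + I*√17819) = 12028/(-22513 + I*√17819)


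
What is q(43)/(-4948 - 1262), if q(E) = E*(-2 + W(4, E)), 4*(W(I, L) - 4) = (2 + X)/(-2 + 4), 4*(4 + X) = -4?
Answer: -559/49680 ≈ -0.011252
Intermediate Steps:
X = -5 (X = -4 + (1/4)*(-4) = -4 - 1 = -5)
W(I, L) = 29/8 (W(I, L) = 4 + ((2 - 5)/(-2 + 4))/4 = 4 + (-3/2)/4 = 4 + (-3*1/2)/4 = 4 + (1/4)*(-3/2) = 4 - 3/8 = 29/8)
q(E) = 13*E/8 (q(E) = E*(-2 + 29/8) = E*(13/8) = 13*E/8)
q(43)/(-4948 - 1262) = ((13/8)*43)/(-4948 - 1262) = (559/8)/(-6210) = (559/8)*(-1/6210) = -559/49680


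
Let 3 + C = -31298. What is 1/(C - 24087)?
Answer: -1/55388 ≈ -1.8054e-5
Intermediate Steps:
C = -31301 (C = -3 - 31298 = -31301)
1/(C - 24087) = 1/(-31301 - 24087) = 1/(-55388) = -1/55388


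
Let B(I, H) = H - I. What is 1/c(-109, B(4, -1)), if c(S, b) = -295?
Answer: -1/295 ≈ -0.0033898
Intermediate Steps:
1/c(-109, B(4, -1)) = 1/(-295) = -1/295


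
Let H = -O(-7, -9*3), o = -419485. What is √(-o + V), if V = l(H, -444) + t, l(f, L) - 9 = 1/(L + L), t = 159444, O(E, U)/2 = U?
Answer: √114129521346/444 ≈ 760.88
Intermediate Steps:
O(E, U) = 2*U
H = 54 (H = -2*(-9*3) = -2*(-27) = -1*(-54) = 54)
l(f, L) = 9 + 1/(2*L) (l(f, L) = 9 + 1/(L + L) = 9 + 1/(2*L))
V = 141594263/888 (V = (9 + (½)/(-444)) + 159444 = (9 + (½)*(-1/444)) + 159444 = (9 - 1/888) + 159444 = 7991/888 + 159444 = 141594263/888 ≈ 1.5945e+5)
√(-o + V) = √(-1*(-419485) + 141594263/888) = √(419485 + 141594263/888) = √(514096943/888) = √114129521346/444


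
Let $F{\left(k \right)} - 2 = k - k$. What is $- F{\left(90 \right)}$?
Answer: $-2$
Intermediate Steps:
$F{\left(k \right)} = 2$ ($F{\left(k \right)} = 2 + \left(k - k\right) = 2 + 0 = 2$)
$- F{\left(90 \right)} = \left(-1\right) 2 = -2$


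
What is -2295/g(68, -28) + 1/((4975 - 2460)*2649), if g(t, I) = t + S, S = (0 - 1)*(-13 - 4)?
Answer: -179880344/6662235 ≈ -27.000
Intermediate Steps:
S = 17 (S = -1*(-17) = 17)
g(t, I) = 17 + t (g(t, I) = t + 17 = 17 + t)
-2295/g(68, -28) + 1/((4975 - 2460)*2649) = -2295/(17 + 68) + 1/((4975 - 2460)*2649) = -2295/85 + (1/2649)/2515 = -2295*1/85 + (1/2515)*(1/2649) = -27 + 1/6662235 = -179880344/6662235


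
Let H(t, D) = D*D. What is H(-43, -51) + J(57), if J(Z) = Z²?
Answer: 5850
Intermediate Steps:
H(t, D) = D²
H(-43, -51) + J(57) = (-51)² + 57² = 2601 + 3249 = 5850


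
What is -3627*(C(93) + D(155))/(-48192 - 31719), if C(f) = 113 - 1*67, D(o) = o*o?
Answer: 746201/683 ≈ 1092.5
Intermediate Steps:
D(o) = o²
C(f) = 46 (C(f) = 113 - 67 = 46)
-3627*(C(93) + D(155))/(-48192 - 31719) = -3627*(46 + 155²)/(-48192 - 31719) = -3627/((-79911/(46 + 24025))) = -3627/((-79911/24071)) = -3627/((-79911*1/24071)) = -3627/(-79911/24071) = -3627*(-24071/79911) = 746201/683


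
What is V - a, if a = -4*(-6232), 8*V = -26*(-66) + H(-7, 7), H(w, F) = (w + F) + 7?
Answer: -197701/8 ≈ -24713.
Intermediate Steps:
H(w, F) = 7 + F + w (H(w, F) = (F + w) + 7 = 7 + F + w)
V = 1723/8 (V = (-26*(-66) + (7 + 7 - 7))/8 = (1716 + 7)/8 = (1/8)*1723 = 1723/8 ≈ 215.38)
a = 24928
V - a = 1723/8 - 1*24928 = 1723/8 - 24928 = -197701/8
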